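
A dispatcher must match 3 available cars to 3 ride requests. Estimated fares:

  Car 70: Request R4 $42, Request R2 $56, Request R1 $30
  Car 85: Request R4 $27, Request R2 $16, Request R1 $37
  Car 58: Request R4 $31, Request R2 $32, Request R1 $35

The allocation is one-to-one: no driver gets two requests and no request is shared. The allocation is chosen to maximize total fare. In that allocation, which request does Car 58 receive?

Car 58 receives Request R4.

Optimal: Car 70→Request R2 ($56), Car 85→Request R1 ($37), Car 58→Request R4 ($31) — total 56+37+31 = $124.
Column-greedy (each request in turn goes to its best remaining driver) gives $111, worse by 13.
Next-best assignment: Car 70→Request R2, Car 85→Request R4, Car 58→Request R1 = $118.
Checked against all permutations: $124 is optimal.
Car 58's own top request is Request R1 ($35), but forcing Car 58→Request R1 and reassigning the rest optimally gives only $118 — worse by 6.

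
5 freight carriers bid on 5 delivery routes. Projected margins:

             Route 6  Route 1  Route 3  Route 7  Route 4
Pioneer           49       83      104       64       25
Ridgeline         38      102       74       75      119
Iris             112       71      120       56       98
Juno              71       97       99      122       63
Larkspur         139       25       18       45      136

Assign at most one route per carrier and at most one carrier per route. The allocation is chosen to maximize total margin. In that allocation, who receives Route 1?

Pioneer receives Route 1.

Optimal: Pioneer→Route 1 ($83k), Ridgeline→Route 4 ($119k), Iris→Route 3 ($120k), Juno→Route 7 ($122k), Larkspur→Route 6 ($139k) — total 83+119+120+122+139 = $583k.
Column-greedy (each route in turn goes to its best remaining carrier) gives $508k, worse by 75.
Next-best assignment: Pioneer→Route 3, Ridgeline→Route 1, Iris→Route 6, Juno→Route 7, Larkspur→Route 4 = $576k.
Pioneer's own top route is Route 3 ($104k), but forcing Pioneer→Route 3 and reassigning the rest optimally gives only $576k — worse by 7.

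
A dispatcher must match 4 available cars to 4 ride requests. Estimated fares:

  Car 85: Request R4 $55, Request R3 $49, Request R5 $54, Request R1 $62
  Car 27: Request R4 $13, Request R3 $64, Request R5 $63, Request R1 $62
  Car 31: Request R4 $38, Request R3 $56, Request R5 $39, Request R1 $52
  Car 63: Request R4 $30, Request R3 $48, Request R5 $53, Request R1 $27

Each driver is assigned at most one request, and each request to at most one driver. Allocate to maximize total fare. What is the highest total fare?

Optimal: Car 85→Request R4 ($55), Car 27→Request R1 ($62), Car 31→Request R3 ($56), Car 63→Request R5 ($53) — total 55+62+56+53 = $226.
Row-greedy (each driver in turn takes its best remaining request) gives $195, worse by 31.
Every other assignment is strictly worse.

Maximum total: $226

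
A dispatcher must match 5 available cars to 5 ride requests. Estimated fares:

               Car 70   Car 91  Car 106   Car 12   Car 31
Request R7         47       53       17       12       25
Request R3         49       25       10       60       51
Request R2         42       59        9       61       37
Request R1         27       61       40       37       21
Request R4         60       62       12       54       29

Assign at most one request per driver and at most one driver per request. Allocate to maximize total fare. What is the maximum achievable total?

Optimal: Car 70→Request R4 ($60), Car 91→Request R7 ($53), Car 106→Request R1 ($40), Car 12→Request R2 ($61), Car 31→Request R3 ($51) — total 60+53+40+61+51 = $265.
Every other assignment is strictly worse.

Max total: $265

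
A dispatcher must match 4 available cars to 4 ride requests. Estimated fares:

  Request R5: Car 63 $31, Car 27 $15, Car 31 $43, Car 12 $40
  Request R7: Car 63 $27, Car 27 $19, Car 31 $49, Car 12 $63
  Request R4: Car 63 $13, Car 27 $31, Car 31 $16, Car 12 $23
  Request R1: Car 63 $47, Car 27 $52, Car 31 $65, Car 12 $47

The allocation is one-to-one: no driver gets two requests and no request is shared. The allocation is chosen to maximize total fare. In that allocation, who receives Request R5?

Car 63 receives Request R5.

This is the linear assignment problem.
Optimal: Car 63→Request R5 ($31), Car 27→Request R4 ($31), Car 31→Request R1 ($65), Car 12→Request R7 ($63) — total 31+31+65+63 = $190.
Car 63's own top request is Request R1 ($47), but forcing Car 63→Request R1 and reassigning the rest optimally gives only $184 — worse by 6.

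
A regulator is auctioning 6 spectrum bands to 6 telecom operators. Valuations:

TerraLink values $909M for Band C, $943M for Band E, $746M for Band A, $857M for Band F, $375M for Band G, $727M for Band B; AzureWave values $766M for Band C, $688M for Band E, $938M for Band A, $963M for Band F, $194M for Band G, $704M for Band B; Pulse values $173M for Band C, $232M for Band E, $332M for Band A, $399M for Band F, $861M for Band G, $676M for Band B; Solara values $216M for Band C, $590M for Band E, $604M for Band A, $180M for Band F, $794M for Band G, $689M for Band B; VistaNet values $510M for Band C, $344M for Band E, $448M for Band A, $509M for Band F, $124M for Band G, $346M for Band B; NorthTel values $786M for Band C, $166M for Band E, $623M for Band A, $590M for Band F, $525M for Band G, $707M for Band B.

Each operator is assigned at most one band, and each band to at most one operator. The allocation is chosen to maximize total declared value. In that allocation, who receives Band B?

Optimal: TerraLink→Band E ($943M), AzureWave→Band A ($938M), Pulse→Band G ($861M), Solara→Band B ($689M), VistaNet→Band F ($509M), NorthTel→Band C ($786M) — total 943+938+861+689+509+786 = $4726M.
Column-greedy (each band in turn goes to its best remaining operator) gives $4279M, worse by 447.
Next-best assignment: TerraLink→Band E, AzureWave→Band F, Pulse→Band G, Solara→Band B, VistaNet→Band A, NorthTel→Band C = $4690M.
Checked against all permutations: $4726M is optimal.
Solara's own top band is Band G ($794M), but forcing Solara→Band G and reassigning the rest optimally gives only $4646M — worse by 80.

Solara receives Band B.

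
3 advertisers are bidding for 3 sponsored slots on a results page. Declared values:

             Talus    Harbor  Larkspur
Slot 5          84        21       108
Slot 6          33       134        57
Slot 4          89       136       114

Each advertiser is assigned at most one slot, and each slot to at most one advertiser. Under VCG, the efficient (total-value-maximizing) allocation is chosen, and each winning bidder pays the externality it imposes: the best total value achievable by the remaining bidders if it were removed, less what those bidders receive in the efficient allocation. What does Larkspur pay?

Larkspur pays $5.

Efficient allocation: Talus→Slot 5 ($84), Harbor→Slot 6 ($134), Larkspur→Slot 4 ($114); total welfare W = $332.
Larkspur receives Slot 4 at value $114, so the others get W − 114 = $218.
Without Larkspur: best allocation of the remaining 2 bidders over all 3 slots is Talus→Slot 4 ($89), Harbor→Slot 6 ($134), total $223.
VCG payment = (others' best without Larkspur) − (others' welfare with Larkspur) = 223 − 218 = $5.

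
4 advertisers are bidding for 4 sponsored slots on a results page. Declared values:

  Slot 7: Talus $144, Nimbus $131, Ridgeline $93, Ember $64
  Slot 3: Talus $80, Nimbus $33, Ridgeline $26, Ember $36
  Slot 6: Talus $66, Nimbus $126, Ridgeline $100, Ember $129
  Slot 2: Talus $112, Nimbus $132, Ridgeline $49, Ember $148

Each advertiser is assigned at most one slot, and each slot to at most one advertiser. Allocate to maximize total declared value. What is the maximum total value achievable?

Max total: $459

Optimal: Talus→Slot 3 ($80), Nimbus→Slot 7 ($131), Ridgeline→Slot 6 ($100), Ember→Slot 2 ($148) — total 80+131+100+148 = $459.
Next-best assignment: Talus→Slot 3, Nimbus→Slot 6, Ridgeline→Slot 7, Ember→Slot 2 = $447.
Swapping Ridgeline↔Ember (Ridgeline→Slot 2 $49, Ember→Slot 6 $129) loses 70.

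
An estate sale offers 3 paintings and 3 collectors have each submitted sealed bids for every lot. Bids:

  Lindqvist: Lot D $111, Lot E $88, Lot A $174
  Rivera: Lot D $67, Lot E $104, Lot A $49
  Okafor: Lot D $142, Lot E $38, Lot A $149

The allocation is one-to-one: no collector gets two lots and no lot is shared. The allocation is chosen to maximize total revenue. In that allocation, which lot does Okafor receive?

Optimal: Lindqvist→Lot A ($174), Rivera→Lot E ($104), Okafor→Lot D ($142) — total 174+104+142 = $420.
Swapping Okafor↔Rivera (Okafor→Lot E $38, Rivera→Lot D $67) loses 141.
Checked against all permutations: $420 is optimal.
Okafor's own top lot is Lot A ($149), but forcing Okafor→Lot A and reassigning the rest optimally gives only $364 — worse by 56.

Okafor receives Lot D.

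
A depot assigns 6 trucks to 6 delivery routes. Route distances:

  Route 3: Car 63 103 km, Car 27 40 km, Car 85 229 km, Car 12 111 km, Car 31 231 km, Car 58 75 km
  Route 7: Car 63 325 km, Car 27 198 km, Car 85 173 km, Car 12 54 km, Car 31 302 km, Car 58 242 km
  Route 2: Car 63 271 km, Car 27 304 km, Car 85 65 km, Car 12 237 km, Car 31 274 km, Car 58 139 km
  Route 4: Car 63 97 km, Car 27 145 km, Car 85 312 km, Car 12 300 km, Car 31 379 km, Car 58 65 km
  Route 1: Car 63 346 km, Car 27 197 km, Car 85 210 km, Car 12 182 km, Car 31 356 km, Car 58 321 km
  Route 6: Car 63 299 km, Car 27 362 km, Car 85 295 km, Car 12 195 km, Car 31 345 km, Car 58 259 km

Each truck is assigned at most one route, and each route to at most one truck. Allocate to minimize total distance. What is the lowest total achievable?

Minimum total: 829 km

Optimal: Car 63→Route 3 (103 km), Car 27→Route 1 (197 km), Car 85→Route 2 (65 km), Car 12→Route 7 (54 km), Car 31→Route 6 (345 km), Car 58→Route 4 (65 km) — total 103+197+65+54+345+65 = 829 km.
Column-greedy (each route in turn goes to its cheapest remaining truck) gives 915 km, worse by 86.
Swapping Car 85↔Car 12 (Car 85→Route 7 173 km, Car 12→Route 2 237 km) adds 291.
Every other assignment is strictly worse.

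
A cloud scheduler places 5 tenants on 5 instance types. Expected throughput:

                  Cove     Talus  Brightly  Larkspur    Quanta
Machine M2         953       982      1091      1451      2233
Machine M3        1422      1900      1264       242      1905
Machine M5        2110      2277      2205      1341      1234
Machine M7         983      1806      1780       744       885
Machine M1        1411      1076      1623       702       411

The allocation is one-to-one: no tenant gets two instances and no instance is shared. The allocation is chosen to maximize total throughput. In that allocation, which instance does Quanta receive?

Quanta receives Machine M3.

Optimal: Cove→Machine M5 (2110 ops/s), Talus→Machine M7 (1806 ops/s), Brightly→Machine M1 (1623 ops/s), Larkspur→Machine M2 (1451 ops/s), Quanta→Machine M3 (1905 ops/s) — total 2110+1806+1623+1451+1905 = 8895 ops/s.
Max-entry greedy (repeatedly take the single best remaining cell) gives 8414 ops/s, worse by 481.
Next-best assignment: Cove→Machine M1, Talus→Machine M5, Brightly→Machine M7, Larkspur→Machine M2, Quanta→Machine M3 = 8824 ops/s.
Swapping Larkspur↔Talus (Larkspur→Machine M7 744 ops/s, Talus→Machine M2 982 ops/s) loses 1531.
Every other assignment is strictly worse.
Quanta's own top instance is Machine M2 (2233 ops/s), but forcing Quanta→Machine M2 and reassigning the rest optimally gives only 8725 ops/s — worse by 170.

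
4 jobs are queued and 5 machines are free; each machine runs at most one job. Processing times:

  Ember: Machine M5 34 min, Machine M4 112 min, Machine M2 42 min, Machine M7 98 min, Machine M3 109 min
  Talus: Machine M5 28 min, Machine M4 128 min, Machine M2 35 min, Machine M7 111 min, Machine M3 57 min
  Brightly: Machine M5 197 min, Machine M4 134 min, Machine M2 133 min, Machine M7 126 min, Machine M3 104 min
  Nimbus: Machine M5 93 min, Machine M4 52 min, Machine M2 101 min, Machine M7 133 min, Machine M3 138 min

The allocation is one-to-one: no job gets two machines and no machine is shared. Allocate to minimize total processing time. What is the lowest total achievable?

Min total: 225 min

Optimal: Ember→Machine M5 (34 min), Talus→Machine M2 (35 min), Brightly→Machine M3 (104 min), Nimbus→Machine M4 (52 min) — total 34+35+104+52 = 225 min.
Column-greedy (each machine in turn goes to its cheapest remaining job) gives 248 min, worse by 23.
Swapping Nimbus↔Brightly (Nimbus→Machine M3 138 min, Brightly→Machine M4 134 min) adds 116.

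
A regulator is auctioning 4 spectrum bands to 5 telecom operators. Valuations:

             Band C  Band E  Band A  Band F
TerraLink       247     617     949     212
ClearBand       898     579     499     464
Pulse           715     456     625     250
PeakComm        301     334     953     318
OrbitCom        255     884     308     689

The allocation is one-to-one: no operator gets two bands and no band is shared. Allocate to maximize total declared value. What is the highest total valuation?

Maximum total: $3157M

This is a one-to-one assignment (maximum-weight bipartite matching).
Optimal: ClearBand→Band C ($898M), TerraLink→Band E ($617M), PeakComm→Band A ($953M), OrbitCom→Band F ($689M) — total 898+617+953+689 = $3157M.
Max-entry greedy (repeatedly take the single best remaining cell) gives $2985M, worse by 172.
Next-best assignment: ClearBand→Band C, OrbitCom→Band E, TerraLink→Band A, PeakComm→Band F = $3049M.
Swapping TerraLink↔OrbitCom (TerraLink→Band F $212M, OrbitCom→Band E $884M) loses 210.
Checked against all permutations: $3157M is optimal.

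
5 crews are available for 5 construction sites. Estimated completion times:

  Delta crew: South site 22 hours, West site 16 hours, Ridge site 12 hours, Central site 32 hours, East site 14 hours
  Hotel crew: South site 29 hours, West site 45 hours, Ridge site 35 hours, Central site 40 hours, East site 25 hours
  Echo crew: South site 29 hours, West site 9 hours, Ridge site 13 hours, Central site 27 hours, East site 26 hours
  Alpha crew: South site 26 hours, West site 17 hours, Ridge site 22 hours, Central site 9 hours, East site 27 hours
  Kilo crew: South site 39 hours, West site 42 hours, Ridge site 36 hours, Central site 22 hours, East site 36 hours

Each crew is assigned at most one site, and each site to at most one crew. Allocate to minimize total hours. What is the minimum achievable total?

Optimal: Delta crew→Ridge site (12 hours), Hotel crew→East site (25 hours), Echo crew→West site (9 hours), Alpha crew→South site (26 hours), Kilo crew→Central site (22 hours) — total 12+25+9+26+22 = 94 hours.
Column-greedy (each site in turn goes to its cheapest remaining crew) gives 100 hours, worse by 6.

Minimum total: 94 hours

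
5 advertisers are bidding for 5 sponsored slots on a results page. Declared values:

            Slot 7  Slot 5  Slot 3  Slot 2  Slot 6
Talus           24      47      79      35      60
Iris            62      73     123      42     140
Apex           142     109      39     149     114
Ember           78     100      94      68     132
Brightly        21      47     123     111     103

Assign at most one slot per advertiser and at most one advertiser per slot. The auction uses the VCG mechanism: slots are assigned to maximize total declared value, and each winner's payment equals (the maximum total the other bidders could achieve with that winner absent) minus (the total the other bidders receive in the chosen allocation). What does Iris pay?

Iris pays $32.

Efficient allocation: Talus→Slot 3 ($79), Iris→Slot 6 ($140), Apex→Slot 7 ($142), Ember→Slot 5 ($100), Brightly→Slot 2 ($111); total welfare W = $572.
Iris receives Slot 6 at value $140, so the others get W − 140 = $432.
Without Iris: best allocation of the remaining 4 bidders over all 5 slots is Talus→Slot 3 ($79), Apex→Slot 7 ($142), Ember→Slot 6 ($132), Brightly→Slot 2 ($111), total $464.
VCG payment = (others' best without Iris) − (others' welfare with Iris) = 464 − 432 = $32.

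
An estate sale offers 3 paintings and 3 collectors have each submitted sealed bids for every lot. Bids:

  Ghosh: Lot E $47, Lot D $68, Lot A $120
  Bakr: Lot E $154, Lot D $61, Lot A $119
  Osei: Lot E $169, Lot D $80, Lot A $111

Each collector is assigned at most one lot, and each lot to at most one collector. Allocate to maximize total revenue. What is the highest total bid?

Optimal: Ghosh→Lot D ($68), Bakr→Lot A ($119), Osei→Lot E ($169) — total 68+119+169 = $356.
Max-entry greedy (repeatedly take the single best remaining cell) gives $350, worse by 6.
Every other assignment is strictly worse.

Maximum total: $356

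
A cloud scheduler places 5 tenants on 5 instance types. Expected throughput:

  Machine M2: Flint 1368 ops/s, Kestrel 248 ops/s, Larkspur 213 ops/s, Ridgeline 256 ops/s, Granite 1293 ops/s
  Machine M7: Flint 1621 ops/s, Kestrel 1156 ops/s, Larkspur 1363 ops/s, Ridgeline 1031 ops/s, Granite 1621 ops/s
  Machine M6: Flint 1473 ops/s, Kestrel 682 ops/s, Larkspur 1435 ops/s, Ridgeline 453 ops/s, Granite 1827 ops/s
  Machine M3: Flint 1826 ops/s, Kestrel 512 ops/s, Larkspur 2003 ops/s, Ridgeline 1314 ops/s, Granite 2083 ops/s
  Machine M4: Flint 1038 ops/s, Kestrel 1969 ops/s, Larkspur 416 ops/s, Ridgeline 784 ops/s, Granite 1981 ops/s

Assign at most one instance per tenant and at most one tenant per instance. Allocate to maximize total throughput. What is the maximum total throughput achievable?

Optimal: Flint→Machine M2 (1368 ops/s), Kestrel→Machine M4 (1969 ops/s), Larkspur→Machine M3 (2003 ops/s), Ridgeline→Machine M7 (1031 ops/s), Granite→Machine M6 (1827 ops/s) — total 1368+1969+2003+1031+1827 = 8198 ops/s.
Row-greedy (each tenant in turn takes its best remaining instance) gives 7554 ops/s, worse by 644.
Next-best assignment: Flint→Machine M2, Kestrel→Machine M4, Larkspur→Machine M6, Ridgeline→Machine M7, Granite→Machine M3 = 7886 ops/s.

Maximum total: 8198 ops/s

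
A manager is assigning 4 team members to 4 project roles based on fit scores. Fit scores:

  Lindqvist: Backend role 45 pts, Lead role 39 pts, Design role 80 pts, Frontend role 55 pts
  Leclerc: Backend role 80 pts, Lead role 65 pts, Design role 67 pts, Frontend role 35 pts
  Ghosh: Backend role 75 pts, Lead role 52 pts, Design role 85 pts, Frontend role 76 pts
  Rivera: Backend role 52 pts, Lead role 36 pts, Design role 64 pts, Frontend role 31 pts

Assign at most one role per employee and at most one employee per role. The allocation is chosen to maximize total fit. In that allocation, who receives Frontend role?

This is the linear assignment problem.
Optimal: Lindqvist→Design role (80 pts), Leclerc→Lead role (65 pts), Ghosh→Frontend role (76 pts), Rivera→Backend role (52 pts) — total 80+65+76+52 = 273 pts.
Row-greedy (each employee in turn takes its best remaining role) gives 272 pts, worse by 1.
Next-best assignment: Lindqvist→Design role, Leclerc→Backend role, Ghosh→Frontend role, Rivera→Lead role = 272 pts.
Every other assignment is strictly worse.
Ghosh's own top role is Design role (85 pts), but forcing Ghosh→Design role and reassigning the rest optimally gives only 257 pts — worse by 16.

Ghosh receives Frontend role.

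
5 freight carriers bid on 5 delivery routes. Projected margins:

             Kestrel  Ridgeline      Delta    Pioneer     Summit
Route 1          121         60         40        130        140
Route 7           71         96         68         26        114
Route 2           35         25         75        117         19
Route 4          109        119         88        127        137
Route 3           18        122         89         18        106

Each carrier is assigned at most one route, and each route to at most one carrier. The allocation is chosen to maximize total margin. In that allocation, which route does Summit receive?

Optimal: Kestrel→Route 1 ($121k), Ridgeline→Route 3 ($122k), Delta→Route 7 ($68k), Pioneer→Route 2 ($117k), Summit→Route 4 ($137k) — total 121+122+68+117+137 = $565k.
Column-greedy (each route in turn goes to its best remaining carrier) gives $551k, worse by 14.
Every other assignment is strictly worse.
Summit's own top route is Route 1 ($140k), but forcing Summit→Route 1 and reassigning the rest optimally gives only $556k — worse by 9.

Summit receives Route 4.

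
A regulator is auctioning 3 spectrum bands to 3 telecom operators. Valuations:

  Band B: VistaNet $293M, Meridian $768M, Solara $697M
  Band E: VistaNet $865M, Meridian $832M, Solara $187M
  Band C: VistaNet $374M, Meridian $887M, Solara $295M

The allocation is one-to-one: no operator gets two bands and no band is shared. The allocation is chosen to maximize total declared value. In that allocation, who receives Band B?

Solara receives Band B.

This is the linear assignment problem.
Optimal: VistaNet→Band E ($865M), Meridian→Band C ($887M), Solara→Band B ($697M) — total 865+887+697 = $2449M.
Column-greedy (each band in turn goes to its best remaining operator) gives $1928M, worse by 521.
Checked against all permutations: $2449M is optimal.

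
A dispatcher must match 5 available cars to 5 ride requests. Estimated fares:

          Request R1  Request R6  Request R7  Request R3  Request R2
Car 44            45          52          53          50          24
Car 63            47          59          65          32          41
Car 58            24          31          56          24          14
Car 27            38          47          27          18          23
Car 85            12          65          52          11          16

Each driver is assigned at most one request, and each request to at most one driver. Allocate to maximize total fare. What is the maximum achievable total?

This is the linear assignment problem.
Optimal: Car 44→Request R3 ($50), Car 63→Request R2 ($41), Car 58→Request R7 ($56), Car 27→Request R1 ($38), Car 85→Request R6 ($65) — total 50+41+56+38+65 = $250.
Row-greedy (each driver in turn takes its best remaining request) gives $170, worse by 80.
Next-best assignment: Car 44→Request R3, Car 63→Request R1, Car 58→Request R7, Car 27→Request R2, Car 85→Request R6 = $241.

Max total: $250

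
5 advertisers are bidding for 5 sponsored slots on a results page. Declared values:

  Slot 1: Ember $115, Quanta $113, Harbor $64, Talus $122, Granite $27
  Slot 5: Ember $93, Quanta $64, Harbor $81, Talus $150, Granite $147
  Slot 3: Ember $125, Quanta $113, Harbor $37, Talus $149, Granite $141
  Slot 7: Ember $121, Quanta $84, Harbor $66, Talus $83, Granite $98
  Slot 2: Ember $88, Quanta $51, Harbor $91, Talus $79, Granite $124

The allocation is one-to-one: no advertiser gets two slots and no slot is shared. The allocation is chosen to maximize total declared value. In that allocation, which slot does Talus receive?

Talus receives Slot 3.

Optimal: Ember→Slot 7 ($121), Quanta→Slot 1 ($113), Harbor→Slot 2 ($91), Talus→Slot 3 ($149), Granite→Slot 5 ($147) — total 121+113+91+149+147 = $621.
Max-entry greedy (repeatedly take the single best remaining cell) gives $616, worse by 5.
Next-best assignment: Ember→Slot 7, Quanta→Slot 1, Harbor→Slot 2, Talus→Slot 5, Granite→Slot 3 = $616.
Talus's own top slot is Slot 5 ($150), but forcing Talus→Slot 5 and reassigning the rest optimally gives only $616 — worse by 5.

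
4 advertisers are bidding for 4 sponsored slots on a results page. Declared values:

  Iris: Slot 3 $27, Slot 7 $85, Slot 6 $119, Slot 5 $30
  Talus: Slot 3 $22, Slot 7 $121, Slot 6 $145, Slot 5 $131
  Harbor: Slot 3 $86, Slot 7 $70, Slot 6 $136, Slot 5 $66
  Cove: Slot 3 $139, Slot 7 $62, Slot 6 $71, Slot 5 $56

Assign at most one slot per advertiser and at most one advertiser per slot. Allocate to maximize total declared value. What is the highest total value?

Optimal: Iris→Slot 7 ($85), Talus→Slot 5 ($131), Harbor→Slot 6 ($136), Cove→Slot 3 ($139) — total 85+131+136+139 = $491.
Row-greedy (each advertiser in turn takes its best remaining slot) gives $398, worse by 93.
Next-best assignment: Iris→Slot 6, Talus→Slot 5, Harbor→Slot 7, Cove→Slot 3 = $459.

Max total: $491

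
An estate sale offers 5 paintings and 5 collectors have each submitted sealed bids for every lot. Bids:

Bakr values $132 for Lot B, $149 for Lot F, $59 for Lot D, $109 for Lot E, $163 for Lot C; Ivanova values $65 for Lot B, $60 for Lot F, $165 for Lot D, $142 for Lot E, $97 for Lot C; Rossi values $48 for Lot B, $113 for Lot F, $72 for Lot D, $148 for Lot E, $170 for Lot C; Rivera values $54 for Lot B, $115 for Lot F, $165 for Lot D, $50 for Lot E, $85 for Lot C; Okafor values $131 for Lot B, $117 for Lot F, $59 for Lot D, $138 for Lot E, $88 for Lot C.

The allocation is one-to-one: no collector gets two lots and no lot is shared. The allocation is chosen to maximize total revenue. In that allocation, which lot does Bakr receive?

Bakr receives Lot F.

Treat this as an assignment problem: match each collector to one lot.
Optimal: Bakr→Lot F ($149), Ivanova→Lot E ($142), Rossi→Lot C ($170), Rivera→Lot D ($165), Okafor→Lot B ($131) — total 149+142+170+165+131 = $757.
Next-best assignment: Bakr→Lot B, Ivanova→Lot E, Rossi→Lot C, Rivera→Lot D, Okafor→Lot F = $726.
Bakr's own top lot is Lot C ($163), but forcing Bakr→Lot C and reassigning the rest optimally gives only $722 — worse by 35.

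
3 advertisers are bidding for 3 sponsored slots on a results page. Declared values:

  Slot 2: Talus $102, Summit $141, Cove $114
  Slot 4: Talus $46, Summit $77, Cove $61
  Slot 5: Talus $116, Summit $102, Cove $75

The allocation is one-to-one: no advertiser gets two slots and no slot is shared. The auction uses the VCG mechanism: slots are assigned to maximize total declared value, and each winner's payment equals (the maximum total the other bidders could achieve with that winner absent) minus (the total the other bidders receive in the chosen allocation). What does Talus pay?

Talus pays $14.

Efficient allocation: Talus→Slot 5 ($116), Summit→Slot 2 ($141), Cove→Slot 4 ($61); total welfare W = $318.
Talus receives Slot 5 at value $116, so the others get W − 116 = $202.
Without Talus: best allocation of the remaining 2 bidders over all 3 slots is Summit→Slot 2 ($141), Cove→Slot 5 ($75), total $216.
VCG payment = (others' best without Talus) − (others' welfare with Talus) = 216 − 202 = $14.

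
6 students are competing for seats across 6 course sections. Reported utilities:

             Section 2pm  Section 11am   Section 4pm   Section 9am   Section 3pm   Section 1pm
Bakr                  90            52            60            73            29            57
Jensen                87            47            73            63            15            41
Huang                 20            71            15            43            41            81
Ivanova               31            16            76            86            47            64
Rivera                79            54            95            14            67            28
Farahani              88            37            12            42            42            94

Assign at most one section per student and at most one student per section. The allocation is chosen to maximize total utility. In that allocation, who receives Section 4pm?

Jensen receives Section 4pm.

Optimal: Bakr→Section 2pm (90 points), Jensen→Section 4pm (73 points), Huang→Section 11am (71 points), Ivanova→Section 9am (86 points), Rivera→Section 3pm (67 points), Farahani→Section 1pm (94 points) — total 90+73+71+86+67+94 = 481 points.
Max-entry greedy (repeatedly take the single best remaining cell) gives 451 points, worse by 30.
Jensen's own top section is Section 2pm (87 points), but forcing Jensen→Section 2pm and reassigning the rest optimally gives only 468 points — worse by 13.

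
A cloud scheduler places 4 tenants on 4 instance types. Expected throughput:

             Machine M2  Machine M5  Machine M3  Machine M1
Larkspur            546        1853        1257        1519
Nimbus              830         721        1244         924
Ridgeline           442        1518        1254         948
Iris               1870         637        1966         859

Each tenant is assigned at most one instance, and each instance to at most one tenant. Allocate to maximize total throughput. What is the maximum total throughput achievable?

Maximum total: 6151 ops/s

This is the linear assignment problem.
Optimal: Larkspur→Machine M1 (1519 ops/s), Nimbus→Machine M3 (1244 ops/s), Ridgeline→Machine M5 (1518 ops/s), Iris→Machine M2 (1870 ops/s) — total 1519+1244+1518+1870 = 6151 ops/s.
Column-greedy (each instance in turn goes to its best remaining tenant) gives 5901 ops/s, worse by 250.
Next-best assignment: Larkspur→Machine M5, Nimbus→Machine M3, Ridgeline→Machine M1, Iris→Machine M2 = 5915 ops/s.
Checked against all permutations: 6151 ops/s is optimal.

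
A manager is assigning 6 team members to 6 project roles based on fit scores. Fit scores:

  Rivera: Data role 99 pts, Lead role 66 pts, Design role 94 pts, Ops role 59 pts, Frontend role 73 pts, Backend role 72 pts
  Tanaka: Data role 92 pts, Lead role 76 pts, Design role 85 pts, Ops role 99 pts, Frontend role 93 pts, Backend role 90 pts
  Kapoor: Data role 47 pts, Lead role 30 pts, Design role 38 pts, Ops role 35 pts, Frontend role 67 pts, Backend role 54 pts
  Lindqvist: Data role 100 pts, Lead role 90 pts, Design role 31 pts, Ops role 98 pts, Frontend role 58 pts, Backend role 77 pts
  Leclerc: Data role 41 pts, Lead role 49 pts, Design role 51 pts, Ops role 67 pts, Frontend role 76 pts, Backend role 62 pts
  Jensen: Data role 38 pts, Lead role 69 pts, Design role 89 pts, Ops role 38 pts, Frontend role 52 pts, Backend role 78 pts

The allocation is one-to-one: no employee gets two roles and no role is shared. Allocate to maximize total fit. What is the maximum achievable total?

Maximum total: 507 pts

This is the linear assignment problem.
Optimal: Rivera→Data role (99 pts), Tanaka→Ops role (99 pts), Kapoor→Backend role (54 pts), Lindqvist→Lead role (90 pts), Leclerc→Frontend role (76 pts), Jensen→Design role (89 pts) — total 99+99+54+90+76+89 = 507 pts.
Column-greedy (each role in turn goes to its best remaining employee) gives 482 pts, worse by 25.
Next-best assignment: Rivera→Data role, Tanaka→Ops role, Kapoor→Frontend role, Lindqvist→Lead role, Leclerc→Backend role, Jensen→Design role = 506 pts.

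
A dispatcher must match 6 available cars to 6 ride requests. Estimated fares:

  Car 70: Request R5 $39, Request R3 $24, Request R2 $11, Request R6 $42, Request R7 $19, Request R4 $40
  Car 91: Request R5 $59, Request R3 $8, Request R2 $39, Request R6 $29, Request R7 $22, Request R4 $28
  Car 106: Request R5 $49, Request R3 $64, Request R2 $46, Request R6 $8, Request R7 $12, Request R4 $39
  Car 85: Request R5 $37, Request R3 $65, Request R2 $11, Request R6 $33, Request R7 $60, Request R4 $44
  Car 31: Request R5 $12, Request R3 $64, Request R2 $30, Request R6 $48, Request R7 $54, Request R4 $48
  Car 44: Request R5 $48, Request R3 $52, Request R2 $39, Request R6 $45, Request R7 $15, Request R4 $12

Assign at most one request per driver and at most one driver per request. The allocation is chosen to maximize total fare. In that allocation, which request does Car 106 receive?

Car 106 receives Request R2.

Optimal: Car 70→Request R4 ($40), Car 91→Request R5 ($59), Car 106→Request R2 ($46), Car 85→Request R7 ($60), Car 31→Request R3 ($64), Car 44→Request R6 ($45) — total 40+59+46+60+64+45 = $314.
Row-greedy (each driver in turn takes its best remaining request) gives $312, worse by 2.
Car 106's own top request is Request R3 ($64), but forcing Car 106→Request R3 and reassigning the rest optimally gives only $312 — worse by 2.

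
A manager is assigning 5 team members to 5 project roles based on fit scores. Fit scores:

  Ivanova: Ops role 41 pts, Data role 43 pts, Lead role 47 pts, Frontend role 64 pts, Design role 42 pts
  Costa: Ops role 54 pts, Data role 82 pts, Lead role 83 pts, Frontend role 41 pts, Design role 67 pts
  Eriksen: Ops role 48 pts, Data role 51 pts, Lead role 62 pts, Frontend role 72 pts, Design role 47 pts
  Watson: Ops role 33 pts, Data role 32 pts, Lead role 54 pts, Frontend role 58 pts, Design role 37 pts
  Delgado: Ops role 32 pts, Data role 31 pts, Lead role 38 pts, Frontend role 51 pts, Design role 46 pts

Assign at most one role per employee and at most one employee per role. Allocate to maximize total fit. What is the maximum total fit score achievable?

Max total: 295 pts

This is a one-to-one assignment (maximum-weight bipartite matching).
Optimal: Ivanova→Ops role (41 pts), Costa→Data role (82 pts), Eriksen→Frontend role (72 pts), Watson→Lead role (54 pts), Delgado→Design role (46 pts) — total 41+82+72+54+46 = 295 pts.
Column-greedy (each role in turn goes to its best remaining employee) gives 269 pts, worse by 26.
Next-best assignment: Ivanova→Frontend role, Costa→Data role, Eriksen→Ops role, Watson→Lead role, Delgado→Design role = 294 pts.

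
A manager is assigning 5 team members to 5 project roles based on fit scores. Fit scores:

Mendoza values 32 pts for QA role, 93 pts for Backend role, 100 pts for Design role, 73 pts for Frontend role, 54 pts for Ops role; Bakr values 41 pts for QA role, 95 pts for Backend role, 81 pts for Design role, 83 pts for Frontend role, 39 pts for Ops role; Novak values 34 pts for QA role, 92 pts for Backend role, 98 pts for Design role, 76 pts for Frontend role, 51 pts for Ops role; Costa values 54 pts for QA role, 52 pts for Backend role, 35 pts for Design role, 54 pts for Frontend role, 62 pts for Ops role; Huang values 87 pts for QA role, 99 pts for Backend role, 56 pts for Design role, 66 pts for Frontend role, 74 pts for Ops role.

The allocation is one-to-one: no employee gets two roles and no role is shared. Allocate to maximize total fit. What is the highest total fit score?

Optimal: Mendoza→Design role (100 pts), Bakr→Frontend role (83 pts), Novak→Backend role (92 pts), Costa→Ops role (62 pts), Huang→QA role (87 pts) — total 100+83+92+62+87 = 424 pts.
Max-entry greedy (repeatedly take the single best remaining cell) gives 378 pts, worse by 46.

Maximum total: 424 pts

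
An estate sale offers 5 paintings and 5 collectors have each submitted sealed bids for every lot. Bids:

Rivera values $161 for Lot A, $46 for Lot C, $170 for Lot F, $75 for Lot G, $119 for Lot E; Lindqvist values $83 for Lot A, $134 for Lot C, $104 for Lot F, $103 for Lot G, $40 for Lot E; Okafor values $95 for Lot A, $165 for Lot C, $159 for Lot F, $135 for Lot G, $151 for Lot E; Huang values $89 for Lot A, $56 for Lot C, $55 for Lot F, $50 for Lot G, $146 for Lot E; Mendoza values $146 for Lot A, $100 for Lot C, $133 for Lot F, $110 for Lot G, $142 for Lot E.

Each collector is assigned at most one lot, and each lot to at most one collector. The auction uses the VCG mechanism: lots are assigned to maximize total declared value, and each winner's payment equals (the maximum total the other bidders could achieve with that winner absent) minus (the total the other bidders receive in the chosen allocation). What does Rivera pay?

Rivera pays $24.

Efficient allocation: Rivera→Lot F ($170), Lindqvist→Lot C ($134), Okafor→Lot G ($135), Huang→Lot E ($146), Mendoza→Lot A ($146); total welfare W = $731.
Rivera receives Lot F at value $170, so the others get W − 170 = $561.
Without Rivera: best allocation of the remaining 4 bidders over all 5 lots is Lindqvist→Lot C ($134), Okafor→Lot F ($159), Huang→Lot E ($146), Mendoza→Lot A ($146), total $585.
VCG payment = (others' best without Rivera) − (others' welfare with Rivera) = 585 − 561 = $24.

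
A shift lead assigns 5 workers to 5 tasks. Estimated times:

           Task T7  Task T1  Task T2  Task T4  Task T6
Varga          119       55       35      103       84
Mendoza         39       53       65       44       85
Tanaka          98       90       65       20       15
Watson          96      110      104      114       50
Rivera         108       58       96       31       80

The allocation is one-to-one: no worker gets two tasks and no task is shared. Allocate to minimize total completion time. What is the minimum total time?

Minimum total: 202 min

Treat this as an assignment problem: match each worker to one task.
Optimal: Varga→Task T2 (35 min), Mendoza→Task T7 (39 min), Tanaka→Task T4 (20 min), Watson→Task T6 (50 min), Rivera→Task T1 (58 min) — total 35+39+20+50+58 = 202 min.
Min-entry greedy (repeatedly take the single cheapest remaining cell) gives 230 min, worse by 28.
Next-best assignment: Varga→Task T2, Mendoza→Task T7, Tanaka→Task T6, Watson→Task T1, Rivera→Task T4 = 230 min.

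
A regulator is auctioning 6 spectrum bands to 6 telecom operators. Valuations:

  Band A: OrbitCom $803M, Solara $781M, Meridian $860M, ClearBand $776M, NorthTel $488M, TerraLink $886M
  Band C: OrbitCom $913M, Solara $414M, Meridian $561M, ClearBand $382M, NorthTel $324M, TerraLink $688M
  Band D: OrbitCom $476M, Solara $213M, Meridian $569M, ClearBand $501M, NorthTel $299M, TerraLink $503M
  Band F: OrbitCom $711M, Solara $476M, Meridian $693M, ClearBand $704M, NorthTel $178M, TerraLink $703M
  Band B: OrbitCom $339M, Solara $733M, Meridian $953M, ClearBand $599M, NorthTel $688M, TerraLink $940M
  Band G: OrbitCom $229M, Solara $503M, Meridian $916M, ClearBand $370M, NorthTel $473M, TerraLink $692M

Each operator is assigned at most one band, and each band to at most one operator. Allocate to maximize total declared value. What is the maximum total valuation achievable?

Max total: $4553M

Optimal: OrbitCom→Band C ($913M), Solara→Band A ($781M), Meridian→Band G ($916M), ClearBand→Band F ($704M), NorthTel→Band D ($299M), TerraLink→Band B ($940M) — total 913+781+916+704+299+940 = $4553M.
Column-greedy (each band in turn goes to its best remaining operator) gives $4278M, worse by 275.
Next-best assignment: OrbitCom→Band C, Solara→Band A, Meridian→Band G, ClearBand→Band F, NorthTel→Band B, TerraLink→Band D = $4505M.
Checked against all permutations: $4553M is optimal.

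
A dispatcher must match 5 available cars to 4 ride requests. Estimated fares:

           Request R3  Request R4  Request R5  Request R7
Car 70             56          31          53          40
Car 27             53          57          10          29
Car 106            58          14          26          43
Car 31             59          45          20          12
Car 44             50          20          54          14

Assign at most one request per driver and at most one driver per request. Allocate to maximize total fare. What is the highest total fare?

Optimal: Car 31→Request R3 ($59), Car 27→Request R4 ($57), Car 44→Request R5 ($54), Car 106→Request R7 ($43) — total 59+57+54+43 = $213.
Row-greedy (each driver in turn takes its best remaining request) gives $176, worse by 37.

Max total: $213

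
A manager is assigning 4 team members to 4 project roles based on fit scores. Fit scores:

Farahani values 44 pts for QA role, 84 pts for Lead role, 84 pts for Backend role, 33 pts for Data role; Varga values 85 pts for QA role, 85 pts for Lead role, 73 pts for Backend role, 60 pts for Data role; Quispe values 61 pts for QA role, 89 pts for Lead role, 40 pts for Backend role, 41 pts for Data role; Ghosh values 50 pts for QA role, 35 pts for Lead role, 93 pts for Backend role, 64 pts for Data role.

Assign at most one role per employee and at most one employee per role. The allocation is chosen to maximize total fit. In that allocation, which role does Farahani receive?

Treat this as an assignment problem: match each employee to one role.
Optimal: Farahani→Backend role (84 pts), Varga→QA role (85 pts), Quispe→Lead role (89 pts), Ghosh→Data role (64 pts) — total 84+85+89+64 = 322 pts.
Max-entry greedy (repeatedly take the single best remaining cell) gives 300 pts, worse by 22.
Next-best assignment: Farahani→Lead role, Varga→QA role, Quispe→Data role, Ghosh→Backend role = 303 pts.
Farahani's own top role is Lead role (84 pts), but forcing Farahani→Lead role and reassigning the rest optimally gives only 303 pts — worse by 19.

Farahani receives Backend role.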